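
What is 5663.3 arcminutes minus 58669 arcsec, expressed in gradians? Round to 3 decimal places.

86.768 grad

5663.3 arcmin = 104.876 grad and 58669 arcsec = 18.1077 grad.
104.876 − 18.1077 ≈ 86.768 grad.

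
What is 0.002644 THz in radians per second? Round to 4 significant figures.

1 THz = 6.28319e+12 rad/s.
So 0.002644 × 6.28319e+12 ≈ 1.661e+10 rad/s.

1.661e+10 radians per second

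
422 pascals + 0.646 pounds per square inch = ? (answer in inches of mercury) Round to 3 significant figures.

1.44 inHg

422 Pa = 0.124617 inHg and 0.646 psi = 1.31527 inHg.
0.124617 + 1.31527 ≈ 1.44 inHg.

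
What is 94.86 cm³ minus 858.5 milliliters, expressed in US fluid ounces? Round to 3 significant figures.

-25.8 US fluid ounces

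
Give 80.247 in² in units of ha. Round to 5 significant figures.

5.1772e-6 hectares

1 in² = 6.45160e-8 ha.
So 80.247 × 6.45160e-8 ≈ 5.1772e-6 ha.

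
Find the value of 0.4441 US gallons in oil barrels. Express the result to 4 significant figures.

0.01057 oil barrels

1 US gal = 0.0238095 oil barrels.
Then 0.4441 × 0.0238095 ≈ 0.01057 bbl.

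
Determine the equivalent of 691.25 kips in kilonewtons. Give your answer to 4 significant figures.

3075 kilonewtons

1 kip = 4.44822 kilonewtons.
Then 691.25 × 4.44822 ≈ 3075 kN.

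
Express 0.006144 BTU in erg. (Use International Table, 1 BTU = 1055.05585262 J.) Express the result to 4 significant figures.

1 BTU = 1.05506 × 10^10 ergs.
Thus 0.006144 × 1.05506 × 10^10 ≈ 6.482 × 10^7 erg.

6.482 × 10^7 erg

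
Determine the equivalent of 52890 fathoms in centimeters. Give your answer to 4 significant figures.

1 fathom = 182.880 cm.
Then 52890 × 182.880 ≈ 9.673 × 10^6 cm.

9.673 × 10^6 cm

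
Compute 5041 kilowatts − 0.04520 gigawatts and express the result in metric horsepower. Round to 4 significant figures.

-54600 PS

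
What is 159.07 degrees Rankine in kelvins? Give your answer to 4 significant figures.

88.37 K

°R = K × 9/5.
Applying the formula gives 88.37 K.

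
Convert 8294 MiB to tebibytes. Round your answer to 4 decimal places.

0.0079 tebibytes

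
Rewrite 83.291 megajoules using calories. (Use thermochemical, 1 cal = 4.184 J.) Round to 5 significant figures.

1 megajoule = 239006 calories.
Thus 83.291 × 239006 ≈ 1.9907e+7 cal.

1.9907e+7 cal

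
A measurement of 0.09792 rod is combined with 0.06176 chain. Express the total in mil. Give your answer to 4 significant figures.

0.09792 rod = 19388.2 mil and 0.06176 chain = 48913.9 mil.
19388.2 + 48913.9 ≈ 68300 mil.

68300 mils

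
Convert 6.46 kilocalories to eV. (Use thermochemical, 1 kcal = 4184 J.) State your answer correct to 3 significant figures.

1.69e+23 eV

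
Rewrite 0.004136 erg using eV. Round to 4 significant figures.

2.581e+9 electronvolts

1 erg = 6.24151e+11 eV.
Then 0.004136 × 6.24151e+11 ≈ 2.581e+9 eV.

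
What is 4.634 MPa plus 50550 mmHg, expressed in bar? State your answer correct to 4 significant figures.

4.634 MPa = 46.3400 bar and 50550 mmHg = 67.3945 bar.
46.3400 + 67.3945 ≈ 113.7 bar.

113.7 bar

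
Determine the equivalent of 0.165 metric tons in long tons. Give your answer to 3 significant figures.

0.162 long ton

1 metric ton = 0.984207 long ton.
Thus 0.165 × 0.984207 ≈ 0.162 long ton.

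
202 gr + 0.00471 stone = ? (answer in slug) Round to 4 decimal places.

0.0029 slugs

202 gr = 0.000896907 slug and 0.00471 st = 0.00204948 slug.
0.000896907 + 0.00204948 ≈ 0.0029 slug.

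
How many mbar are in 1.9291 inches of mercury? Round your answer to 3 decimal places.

1 inHg = 33.8639 mbar.
Then 1.9291 × 33.8639 ≈ 65.327 mbar.

65.327 millibar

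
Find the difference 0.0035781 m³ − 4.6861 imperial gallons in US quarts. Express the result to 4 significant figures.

0.0035781 m³ = 3.78094 US qt and 4.6861 imp gal = 22.5111 US qt.
3.78094 − 22.5111 ≈ -18.73 US qt.

-18.73 US qt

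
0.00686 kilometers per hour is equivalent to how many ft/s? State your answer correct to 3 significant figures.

0.00625 ft/s

1 kilometer per hour = 0.911344 feet per second.
0.00686 × 0.911344 ≈ 0.00625 ft/s.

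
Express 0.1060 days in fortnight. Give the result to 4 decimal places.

0.0076 fortnight

1 d = 0.0714286 fortnight.
Thus 0.1060 × 0.0714286 ≈ 0.0076 fortnight.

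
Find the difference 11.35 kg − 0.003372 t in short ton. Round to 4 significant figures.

11.35 kg = 0.0125112 short ton and 0.003372 t = 0.00371699 short ton.
0.0125112 − 0.00371699 ≈ 0.008794 short ton.

0.008794 short tons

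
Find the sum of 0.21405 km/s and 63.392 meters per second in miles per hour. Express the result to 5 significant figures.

0.21405 km/s = 478.816 mph and 63.392 m/s = 141.804 mph.
478.816 + 141.804 ≈ 620.62 mph.

620.62 mph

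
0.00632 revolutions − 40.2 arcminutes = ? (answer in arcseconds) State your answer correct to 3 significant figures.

0.00632 rev = 8190.72 arcsec and 40.2 arcmin = 2412.00 arcsec.
8190.72 − 2412.00 ≈ 5780 arcsec.

5780 arcsec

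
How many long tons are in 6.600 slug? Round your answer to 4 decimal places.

1 slug = 0.0143634 long ton.
Then 6.600 × 0.0143634 ≈ 0.0948 long ton.

0.0948 long ton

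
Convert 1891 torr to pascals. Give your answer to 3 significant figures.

252000 Pa

1 torr = 133.322 Pa.
So 1891 × 133.322 ≈ 252000 Pa.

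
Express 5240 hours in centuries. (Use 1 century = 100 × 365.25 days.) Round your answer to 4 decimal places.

0.0060 century

1 h = 1.14077 × 10^-6 centuries.
Then 5240 × 1.14077 × 10^-6 ≈ 0.0060 century.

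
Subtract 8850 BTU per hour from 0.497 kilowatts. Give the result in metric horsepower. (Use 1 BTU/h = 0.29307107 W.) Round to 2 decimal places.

0.497 kW = 0.675732 PS and 8850 BTU/h = 3.52642 PS.
0.675732 − 3.52642 ≈ -2.85 PS.

-2.85 PS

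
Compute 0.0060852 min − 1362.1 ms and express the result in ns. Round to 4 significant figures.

0.0060852 min = 3.65112 × 10^8 ns and 1362.1 ms = 1.36210 × 10^9 ns.
3.65112 × 10^8 − 1.36210 × 10^9 ≈ -9.970 × 10^8 ns.

-9.970 × 10^8 ns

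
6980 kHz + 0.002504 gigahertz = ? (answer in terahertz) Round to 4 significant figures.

9.484 × 10^-6 THz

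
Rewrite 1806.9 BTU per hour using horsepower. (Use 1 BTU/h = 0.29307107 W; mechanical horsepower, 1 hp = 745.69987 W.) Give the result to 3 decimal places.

0.710 horsepower

1 BTU per hour = 0.000393015 hp.
1806.9 × 0.000393015 ≈ 0.710 hp.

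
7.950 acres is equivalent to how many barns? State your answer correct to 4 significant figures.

1 acre = 4.04686e+31 barn.
So 7.950 × 4.04686e+31 ≈ 3.217e+32 barn.

3.217e+32 barn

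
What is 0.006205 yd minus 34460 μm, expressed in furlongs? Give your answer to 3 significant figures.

0.006205 yd = 2.82045e-5 furlong and 34460 μm = 0.000171300 furlong.
2.82045e-5 − 0.000171300 ≈ -0.000143 furlong.

-0.000143 furlong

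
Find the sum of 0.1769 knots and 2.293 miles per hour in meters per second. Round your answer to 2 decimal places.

1.12 m/s

0.1769 kn = 0.0910052 m/s and 2.293 mph = 1.02506 m/s.
0.0910052 + 1.02506 ≈ 1.12 m/s.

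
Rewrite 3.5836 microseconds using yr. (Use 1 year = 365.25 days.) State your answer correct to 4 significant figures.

1 microsecond = 3.16881e-14 years.
Thus 3.5836 × 3.16881e-14 ≈ 1.136e-13 yr.

1.136e-13 years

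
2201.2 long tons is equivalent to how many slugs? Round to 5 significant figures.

153250 slugs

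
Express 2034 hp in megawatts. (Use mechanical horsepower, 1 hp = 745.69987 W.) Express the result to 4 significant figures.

1 hp = 0.000745700 MW.
So 2034 × 0.000745700 ≈ 1.517 MW.

1.517 megawatts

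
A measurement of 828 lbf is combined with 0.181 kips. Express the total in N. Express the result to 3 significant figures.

4490 N

828 lbf = 3683.13 N and 0.181 kip = 805.128 N.
3683.13 + 805.128 ≈ 4490 N.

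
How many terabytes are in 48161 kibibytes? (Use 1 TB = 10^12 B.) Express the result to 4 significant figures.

1 kibibyte = 1.02400e-9 TB.
So 48161 × 1.02400e-9 ≈ 4.932e-5 TB.

4.932e-5 TB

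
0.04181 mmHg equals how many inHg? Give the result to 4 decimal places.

0.0016 inches of mercury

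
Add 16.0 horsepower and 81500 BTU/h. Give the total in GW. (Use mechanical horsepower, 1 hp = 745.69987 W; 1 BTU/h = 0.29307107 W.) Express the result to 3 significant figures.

16.0 hp = 1.19312e-5 GW and 81500 BTU/h = 2.38853e-5 GW.
1.19312e-5 + 2.38853e-5 ≈ 3.58e-5 GW.

3.58e-5 gigawatts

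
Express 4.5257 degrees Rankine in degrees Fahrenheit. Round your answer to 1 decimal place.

-455.1 °F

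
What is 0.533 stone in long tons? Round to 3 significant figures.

0.00333 long ton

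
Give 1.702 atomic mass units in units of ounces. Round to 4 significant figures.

1 atomic mass unit = 5.85738e-26 oz.
1.702 × 5.85738e-26 ≈ 9.969e-26 oz.

9.969e-26 oz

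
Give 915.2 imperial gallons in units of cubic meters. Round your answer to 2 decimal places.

4.16 m³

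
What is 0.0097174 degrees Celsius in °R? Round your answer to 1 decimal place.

491.7 degrees Rankine

°R = (°C + 273.15) × 9/5.
Applying the formula gives 491.7 °R.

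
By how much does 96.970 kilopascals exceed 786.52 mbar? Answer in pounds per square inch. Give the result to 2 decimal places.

96.970 kPa = 14.0643 psi and 786.52 mbar = 11.4075 psi.
14.0643 − 11.4075 ≈ 2.66 psi.

2.66 pounds per square inch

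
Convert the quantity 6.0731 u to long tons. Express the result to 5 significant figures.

9.9253e-30 long tons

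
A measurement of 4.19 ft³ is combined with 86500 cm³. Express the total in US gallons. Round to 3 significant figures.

54.2 US gal

4.19 ft³ = 31.3434 US gal and 86500 cm³ = 22.8509 US gal.
31.3434 + 22.8509 ≈ 54.2 US gal.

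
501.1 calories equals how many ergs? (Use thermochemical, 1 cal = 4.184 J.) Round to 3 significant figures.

2.10e+10 erg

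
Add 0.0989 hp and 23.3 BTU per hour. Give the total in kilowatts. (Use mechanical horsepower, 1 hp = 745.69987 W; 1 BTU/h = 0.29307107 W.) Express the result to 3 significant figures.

0.0806 kW

0.0989 hp = 0.0737497 kW and 23.3 BTU/h = 0.00682856 kW.
0.0737497 + 0.00682856 ≈ 0.0806 kW.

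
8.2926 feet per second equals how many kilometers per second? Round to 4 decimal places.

1 foot per second = 0.000304800 kilometers per second.
So 8.2926 × 0.000304800 ≈ 0.0025 km/s.

0.0025 kilometers per second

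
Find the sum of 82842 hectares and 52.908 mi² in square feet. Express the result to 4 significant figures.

1.039 × 10^10 square feet

82842 ha = 8.91704 × 10^9 ft² and 52.908 mi² = 1.47499 × 10^9 ft².
8.91704 × 10^9 + 1.47499 × 10^9 ≈ 1.039 × 10^10 ft².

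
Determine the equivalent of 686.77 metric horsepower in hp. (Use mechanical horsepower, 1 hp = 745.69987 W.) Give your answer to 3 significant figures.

677 horsepower

1 metric horsepower = 0.986320 hp.
Then 686.77 × 0.986320 ≈ 677 hp.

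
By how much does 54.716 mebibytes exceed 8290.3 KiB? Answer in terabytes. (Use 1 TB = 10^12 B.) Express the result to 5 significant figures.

54.716 MiB = 5.73739e-5 TB and 8290.3 KiB = 8.48927e-6 TB.
5.73739e-5 − 8.48927e-6 ≈ 4.8885e-5 TB.

4.8885e-5 TB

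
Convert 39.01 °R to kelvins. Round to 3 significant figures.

21.7 kelvins

°R = K × 9/5.
Applying the formula gives 21.7 K.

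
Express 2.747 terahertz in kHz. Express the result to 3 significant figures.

2.75e+9 kHz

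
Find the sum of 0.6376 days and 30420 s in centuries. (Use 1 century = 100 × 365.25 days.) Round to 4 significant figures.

0.6376 d = 1.74565e-5 century and 30420 s = 9.63952e-6 century.
1.74565e-5 + 9.63952e-6 ≈ 2.710e-5 century.

2.710e-5 centuries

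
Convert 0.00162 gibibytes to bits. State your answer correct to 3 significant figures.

1.39e+7 bit

1 GiB = 8.58993e+9 bit.
So 0.00162 × 8.58993e+9 ≈ 1.39e+7 bit.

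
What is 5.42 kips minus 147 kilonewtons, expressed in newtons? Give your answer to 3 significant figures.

-123000 newtons

5.42 kip = 24109.4 N and 147 kN = 147000 N.
24109.4 − 147000 ≈ -123000 N.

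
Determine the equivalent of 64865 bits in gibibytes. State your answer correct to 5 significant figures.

1 bit = 1.16415 × 10^-10 GiB.
Then 64865 × 1.16415 × 10^-10 ≈ 7.5513 × 10^-6 GiB.

7.5513 × 10^-6 GiB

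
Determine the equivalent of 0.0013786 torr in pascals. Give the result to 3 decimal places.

1 torr = 133.322 pascals.
Then 0.0013786 × 133.322 ≈ 0.184 Pa.

0.184 pascals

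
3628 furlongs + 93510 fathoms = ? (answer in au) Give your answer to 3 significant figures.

3628 furlong = 4.87866e-6 au and 93510 fathom = 1.14314e-6 au.
4.87866e-6 + 1.14314e-6 ≈ 6.02e-6 au.

6.02e-6 au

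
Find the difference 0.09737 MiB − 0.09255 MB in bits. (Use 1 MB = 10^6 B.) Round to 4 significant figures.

0.09737 MiB = 816799 bit and 0.09255 MB = 740400 bit.
816799 − 740400 ≈ 76400 bit.

76400 bit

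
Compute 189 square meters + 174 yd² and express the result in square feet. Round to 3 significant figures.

3600 ft²

189 m² = 2034.38 ft² and 174 yd² = 1566.00 ft².
2034.38 + 1566.00 ≈ 3600 ft².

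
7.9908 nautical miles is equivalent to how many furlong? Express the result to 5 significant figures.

1 nmi = 9.20624 furlong.
So 7.9908 × 9.20624 ≈ 73.565 furlong.

73.565 furlong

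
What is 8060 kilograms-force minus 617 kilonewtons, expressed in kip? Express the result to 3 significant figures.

-121 kip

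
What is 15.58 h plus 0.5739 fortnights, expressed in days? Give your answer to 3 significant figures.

8.68 d

15.58 h = 0.649167 d and 0.5739 fortnight = 8.03460 d.
0.649167 + 8.03460 ≈ 8.68 d.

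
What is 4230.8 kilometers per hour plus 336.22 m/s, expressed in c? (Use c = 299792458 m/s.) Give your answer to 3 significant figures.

4230.8 km/h = 3.92012e-6 c and 336.22 m/s = 1.12151e-6 c.
3.92012e-6 + 1.12151e-6 ≈ 5.04e-6 c.

5.04e-6 times the speed of light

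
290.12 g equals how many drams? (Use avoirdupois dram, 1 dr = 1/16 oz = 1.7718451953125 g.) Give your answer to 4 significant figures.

1 g = 0.564383 drams.
Thus 290.12 × 0.564383 ≈ 163.7 dr.

163.7 dr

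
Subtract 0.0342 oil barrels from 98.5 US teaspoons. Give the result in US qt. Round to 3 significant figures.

-5.23 US qt

98.5 US tsp = 0.513021 US qt and 0.0342 bbl = 5.74560 US qt.
0.513021 − 5.74560 ≈ -5.23 US qt.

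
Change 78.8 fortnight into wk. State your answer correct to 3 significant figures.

158 wk

1 fortnight = 2.00000 wk.
78.8 × 2.00000 ≈ 158 wk.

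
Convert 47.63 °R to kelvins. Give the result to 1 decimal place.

°R = K × 9/5.
Applying the formula gives 26.5 K.

26.5 K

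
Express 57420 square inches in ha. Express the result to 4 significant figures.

1 in² = 6.45160e-8 hectares.
Then 57420 × 6.45160e-8 ≈ 0.003705 ha.

0.003705 hectares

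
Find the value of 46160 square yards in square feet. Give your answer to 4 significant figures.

415400 ft²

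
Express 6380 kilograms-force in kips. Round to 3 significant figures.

1 kgf = 0.00220462 kips.
6380 × 0.00220462 ≈ 14.1 kip.

14.1 kips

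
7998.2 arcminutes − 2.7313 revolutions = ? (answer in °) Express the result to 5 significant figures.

7998.2 arcmin = 133.3033 ° and 2.7313 rev = 983.2680 °.
133.3033 − 983.2680 ≈ -849.96 °.

-849.96 °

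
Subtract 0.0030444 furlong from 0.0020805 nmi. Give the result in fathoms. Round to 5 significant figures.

1.7720 fathoms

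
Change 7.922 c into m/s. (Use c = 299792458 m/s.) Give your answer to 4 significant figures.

2.375e+9 m/s

1 speed of light = 2.99792e+8 m/s.
Then 7.922 × 2.99792e+8 ≈ 2.375e+9 m/s.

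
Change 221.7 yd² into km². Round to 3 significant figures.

1 yd² = 8.36127e-7 km².
221.7 × 8.36127e-7 ≈ 0.000185 km².

0.000185 km²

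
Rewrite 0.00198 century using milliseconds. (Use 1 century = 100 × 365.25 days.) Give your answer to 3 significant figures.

1 century = 3.15576e+12 milliseconds.
Thus 0.00198 × 3.15576e+12 ≈ 6.25e+9 ms.

6.25e+9 milliseconds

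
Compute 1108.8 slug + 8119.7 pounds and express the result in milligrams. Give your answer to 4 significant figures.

1108.8 slug = 1.61817 × 10^10 mg and 8119.7 lb = 3.68303 × 10^9 mg.
1.61817 × 10^10 + 3.68303 × 10^9 ≈ 1.986 × 10^10 mg.

1.986 × 10^10 mg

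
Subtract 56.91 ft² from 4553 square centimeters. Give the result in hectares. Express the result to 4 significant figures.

-0.0004832 ha

4553 cm² = 4.55300 × 10^-5 ha and 56.91 ft² = 0.000528711 ha.
4.55300 × 10^-5 − 0.000528711 ≈ -0.0004832 ha.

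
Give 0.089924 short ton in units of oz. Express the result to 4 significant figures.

1 short ton = 32000.0 oz.
0.089924 × 32000.0 ≈ 2878 oz.

2878 oz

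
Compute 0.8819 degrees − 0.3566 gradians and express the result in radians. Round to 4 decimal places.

0.0098 radians

0.8819 ° = 0.0153921 rad and 0.3566 grad = 0.00560146 rad.
0.0153921 − 0.00560146 ≈ 0.0098 rad.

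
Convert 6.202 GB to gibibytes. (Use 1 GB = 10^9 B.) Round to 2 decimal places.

1 gigabyte = 0.931323 GiB.
Thus 6.202 × 0.931323 ≈ 5.78 GiB.

5.78 GiB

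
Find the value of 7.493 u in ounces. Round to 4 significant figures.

1 atomic mass unit = 5.85738e-26 oz.
7.493 × 5.85738e-26 ≈ 4.389e-25 oz.

4.389e-25 ounces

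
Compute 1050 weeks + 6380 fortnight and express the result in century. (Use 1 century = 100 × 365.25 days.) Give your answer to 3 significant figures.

1050 wk = 0.201232 century and 6380 fortnight = 2.44545 century.
0.201232 + 2.44545 ≈ 2.65 century.

2.65 centuries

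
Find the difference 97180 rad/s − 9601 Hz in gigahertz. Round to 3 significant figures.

5.87e-6 gigahertz

97180 rad/s = 1.54667e-5 GHz and 9601 Hz = 9.60100e-6 GHz.
1.54667e-5 − 9.60100e-6 ≈ 5.87e-6 GHz.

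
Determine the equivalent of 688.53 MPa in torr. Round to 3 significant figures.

5.16e+6 torr

1 MPa = 7500.62 torr.
Thus 688.53 × 7500.62 ≈ 5.16e+6 torr.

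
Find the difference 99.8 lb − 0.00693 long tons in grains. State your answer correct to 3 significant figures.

590000 gr

99.8 lb = 698600 gr and 0.00693 long ton = 108662 gr.
698600 − 108662 ≈ 590000 gr.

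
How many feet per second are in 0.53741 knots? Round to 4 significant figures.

0.9070 feet per second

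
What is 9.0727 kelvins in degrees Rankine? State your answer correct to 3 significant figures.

°R = K × 9/5.
Applying the formula gives 16.3 °R.

16.3 degrees Rankine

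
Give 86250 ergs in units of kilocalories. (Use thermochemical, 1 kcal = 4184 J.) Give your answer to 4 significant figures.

2.061 × 10^-6 kcal

1 erg = 2.39006 × 10^-11 kcal.
So 86250 × 2.39006 × 10^-11 ≈ 2.061 × 10^-6 kcal.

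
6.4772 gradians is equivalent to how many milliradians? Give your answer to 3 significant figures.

102 mrad

1 gradian = 15.7080 milliradians.
Thus 6.4772 × 15.7080 ≈ 102 mrad.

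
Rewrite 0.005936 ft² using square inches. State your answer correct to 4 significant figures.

0.8548 in²

1 ft² = 144.000 in².
0.005936 × 144.000 ≈ 0.8548 in².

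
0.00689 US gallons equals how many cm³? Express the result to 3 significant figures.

26.1 cm³

1 US gallon = 3785.41 cm³.
So 0.00689 × 3785.41 ≈ 26.1 cm³.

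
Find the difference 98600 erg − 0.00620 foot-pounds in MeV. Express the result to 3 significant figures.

9.07e+9 megaelectronvolts

98600 erg = 6.15413e+10 MeV and 0.00620 ft·lbf = 5.24666e+10 MeV.
6.15413e+10 − 5.24666e+10 ≈ 9.07e+9 MeV.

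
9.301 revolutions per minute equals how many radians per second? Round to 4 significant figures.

1 rpm = 0.104720 radians per second.
9.301 × 0.104720 ≈ 0.9740 rad/s.

0.9740 radians per second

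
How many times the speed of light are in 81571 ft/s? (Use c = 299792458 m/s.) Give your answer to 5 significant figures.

8.2934 × 10^-5 times the speed of light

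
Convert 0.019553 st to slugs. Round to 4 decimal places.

1 st = 0.435133 slugs.
Thus 0.019553 × 0.435133 ≈ 0.0085 slug.

0.0085 slugs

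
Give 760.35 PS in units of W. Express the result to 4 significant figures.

1 metric horsepower = 735.499 W.
So 760.35 × 735.499 ≈ 559200 W.

559200 watts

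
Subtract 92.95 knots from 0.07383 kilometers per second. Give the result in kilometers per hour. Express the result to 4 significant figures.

0.07383 km/s = 265.7880 km/h and 92.95 kn = 172.1434 km/h.
265.7880 − 172.1434 ≈ 93.64 km/h.

93.64 km/h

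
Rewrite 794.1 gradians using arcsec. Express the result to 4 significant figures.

2.573e+6 arcseconds

1 grad = 3240.00 arcsec.
Thus 794.1 × 3240.00 ≈ 2.573e+6 arcsec.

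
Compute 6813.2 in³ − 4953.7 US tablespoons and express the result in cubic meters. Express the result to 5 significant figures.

6813.2 in³ = 0.111648 m³ and 4953.7 US tbsp = 0.0732492 m³.
0.111648 − 0.0732492 ≈ 0.038399 m³.

0.038399 cubic meters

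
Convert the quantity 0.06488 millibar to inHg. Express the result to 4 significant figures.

1 mbar = 0.0295300 inches of mercury.
Thus 0.06488 × 0.0295300 ≈ 0.001916 inHg.

0.001916 inHg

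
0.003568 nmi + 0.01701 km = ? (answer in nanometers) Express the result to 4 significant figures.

0.003568 nmi = 6.60794 × 10^9 nm and 0.01701 km = 1.70100 × 10^10 nm.
6.60794 × 10^9 + 1.70100 × 10^10 ≈ 2.362 × 10^10 nm.

2.362 × 10^10 nm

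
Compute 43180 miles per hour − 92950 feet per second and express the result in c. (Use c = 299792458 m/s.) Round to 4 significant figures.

43180 mph = 6.43885 × 10^-5 c and 92950 ft/s = 9.45026 × 10^-5 c.
6.43885 × 10^-5 − 9.45026 × 10^-5 ≈ -3.011 × 10^-5 c.

-3.011 × 10^-5 c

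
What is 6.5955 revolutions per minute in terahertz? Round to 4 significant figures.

1 rpm = 1.66667e-14 THz.
Thus 6.5955 × 1.66667e-14 ≈ 1.099e-13 THz.

1.099e-13 THz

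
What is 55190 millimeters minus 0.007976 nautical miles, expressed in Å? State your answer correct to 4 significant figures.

4.042 × 10^11 Å

55190 mm = 5.51900 × 10^11 Å and 0.007976 nmi = 1.47716 × 10^11 Å.
5.51900 × 10^11 − 1.47716 × 10^11 ≈ 4.042 × 10^11 Å.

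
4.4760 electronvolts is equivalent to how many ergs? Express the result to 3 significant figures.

7.17e-12 ergs

1 electronvolt = 1.60218e-12 erg.
4.4760 × 1.60218e-12 ≈ 7.17e-12 erg.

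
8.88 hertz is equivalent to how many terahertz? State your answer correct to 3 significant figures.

1 Hz = 1.00000 × 10^-12 terahertz.
8.88 × 1.00000 × 10^-12 ≈ 8.88 × 10^-12 THz.

8.88 × 10^-12 THz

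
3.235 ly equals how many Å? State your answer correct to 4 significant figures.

1 ly = 9.46073 × 10^25 Å.
So 3.235 × 9.46073 × 10^25 ≈ 3.061 × 10^26 Å.

3.061 × 10^26 Å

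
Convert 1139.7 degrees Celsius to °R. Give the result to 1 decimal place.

°R = (°C + 273.15) × 9/5.
Applying the formula gives 2543.1 °R.

2543.1 degrees Rankine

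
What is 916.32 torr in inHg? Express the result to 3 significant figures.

1 torr = 0.0393701 inches of mercury.
Then 916.32 × 0.0393701 ≈ 36.1 inHg.

36.1 inHg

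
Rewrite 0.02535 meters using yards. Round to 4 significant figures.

1 meter = 1.09361 yd.
So 0.02535 × 1.09361 ≈ 0.02772 yd.

0.02772 yd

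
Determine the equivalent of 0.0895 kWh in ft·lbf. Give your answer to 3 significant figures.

1 kWh = 2.65522 × 10^6 foot-pounds.
0.0895 × 2.65522 × 10^6 ≈ 238000 ft·lbf.

238000 ft·lbf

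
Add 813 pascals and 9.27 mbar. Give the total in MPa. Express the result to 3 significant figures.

0.00174 megapascals

813 Pa = 0.000813000 MPa and 9.27 mbar = 0.000927000 MPa.
0.000813000 + 0.000927000 ≈ 0.00174 MPa.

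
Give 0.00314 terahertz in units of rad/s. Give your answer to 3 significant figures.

1 THz = 6.28319e+12 rad/s.
Thus 0.00314 × 6.28319e+12 ≈ 1.97e+10 rad/s.

1.97e+10 rad/s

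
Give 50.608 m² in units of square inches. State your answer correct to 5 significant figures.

1 square meter = 1550.003 square inches.
So 50.608 × 1550.003 ≈ 78443 in².

78443 square inches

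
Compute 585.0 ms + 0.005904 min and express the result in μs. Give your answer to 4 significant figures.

939200 microseconds

585.0 ms = 585000 μs and 0.005904 min = 354240 μs.
585000 + 354240 ≈ 939200 μs.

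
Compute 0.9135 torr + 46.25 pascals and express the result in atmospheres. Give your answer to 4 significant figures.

0.001658 atm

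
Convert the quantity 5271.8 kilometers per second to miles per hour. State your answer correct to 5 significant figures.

1.1793 × 10^7 miles per hour

1 kilometer per second = 2236.94 miles per hour.
Then 5271.8 × 2236.94 ≈ 1.1793 × 10^7 mph.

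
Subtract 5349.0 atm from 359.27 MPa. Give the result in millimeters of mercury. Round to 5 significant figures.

359.27 MPa = 2.69475 × 10^6 mmHg and 5349.0 atm = 4.06524 × 10^6 mmHg.
2.69475 × 10^6 − 4.06524 × 10^6 ≈ -1.3705 × 10^6 mmHg.

-1.3705 × 10^6 mmHg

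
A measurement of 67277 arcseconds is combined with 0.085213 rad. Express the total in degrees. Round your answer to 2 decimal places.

23.57 °

67277 arcsec = 18.6881 ° and 0.085213 rad = 4.88235 °.
18.6881 + 4.88235 ≈ 23.57 °.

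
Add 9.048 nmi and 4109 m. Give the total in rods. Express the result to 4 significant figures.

4149 rod

9.048 nmi = 3331.92 rod and 4109 m = 817.029 rod.
3331.92 + 817.029 ≈ 4149 rod.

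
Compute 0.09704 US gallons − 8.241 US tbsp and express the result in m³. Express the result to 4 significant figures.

0.09704 US gal = 0.000367336 m³ and 8.241 US tbsp = 0.000121858 m³.
0.000367336 − 0.000121858 ≈ 0.0002455 m³.

0.0002455 cubic meters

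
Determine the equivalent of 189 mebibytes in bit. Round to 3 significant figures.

1.59 × 10^9 bit

1 mebibyte = 8.38861 × 10^6 bit.
Then 189 × 8.38861 × 10^6 ≈ 1.59 × 10^9 bit.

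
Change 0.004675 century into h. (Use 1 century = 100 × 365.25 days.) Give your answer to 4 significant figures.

4098 hours

1 century = 876600 h.
Thus 0.004675 × 876600 ≈ 4098 h.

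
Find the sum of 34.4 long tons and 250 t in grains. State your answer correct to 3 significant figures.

4.40 × 10^9 gr

34.4 long ton = 5.39392 × 10^8 gr and 250 t = 3.85809 × 10^9 gr.
5.39392 × 10^8 + 3.85809 × 10^9 ≈ 4.40 × 10^9 gr.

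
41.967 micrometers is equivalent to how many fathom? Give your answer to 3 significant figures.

2.29 × 10^-5 fathom

1 μm = 5.46807 × 10^-7 fathom.
So 41.967 × 5.46807 × 10^-7 ≈ 2.29 × 10^-5 fathom.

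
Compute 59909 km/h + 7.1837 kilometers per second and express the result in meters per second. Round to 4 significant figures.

23830 m/s

59909 km/h = 16641.4 m/s and 7.1837 km/s = 7183.70 m/s.
16641.4 + 7183.70 ≈ 23830 m/s.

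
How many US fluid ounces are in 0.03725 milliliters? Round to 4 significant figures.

1 milliliter = 0.0338140 US fl oz.
Then 0.03725 × 0.0338140 ≈ 0.001260 US fl oz.

0.001260 US fluid ounces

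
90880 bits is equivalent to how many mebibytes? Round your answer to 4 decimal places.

1 bit = 1.19209 × 10^-7 MiB.
90880 × 1.19209 × 10^-7 ≈ 0.0108 MiB.

0.0108 MiB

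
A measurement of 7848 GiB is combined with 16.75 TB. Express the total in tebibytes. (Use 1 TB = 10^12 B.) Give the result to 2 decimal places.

7848 GiB = 7.66406 TiB and 16.75 TB = 15.2340 TiB.
7.66406 + 15.2340 ≈ 22.90 TiB.

22.90 TiB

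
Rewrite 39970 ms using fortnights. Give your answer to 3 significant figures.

1 ms = 8.26720e-10 fortnights.
Thus 39970 × 8.26720e-10 ≈ 3.30e-5 fortnight.

3.30e-5 fortnights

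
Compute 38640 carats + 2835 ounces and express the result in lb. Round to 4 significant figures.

194.2 lb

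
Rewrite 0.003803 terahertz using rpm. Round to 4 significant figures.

1 THz = 6.00000e+13 rpm.
Then 0.003803 × 6.00000e+13 ≈ 2.282e+11 rpm.

2.282e+11 revolutions per minute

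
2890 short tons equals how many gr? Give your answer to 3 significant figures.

4.05 × 10^10 gr

1 short ton = 1.40000 × 10^7 gr.
Then 2890 × 1.40000 × 10^7 ≈ 4.05 × 10^10 gr.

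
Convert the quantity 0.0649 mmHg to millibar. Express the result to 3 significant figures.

1 mmHg = 1.33322 mbar.
So 0.0649 × 1.33322 ≈ 0.0865 mbar.

0.0865 mbar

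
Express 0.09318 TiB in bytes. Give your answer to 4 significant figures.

1 tebibyte = 1.09951e+12 B.
So 0.09318 × 1.09951e+12 ≈ 1.025e+11 B.

1.025e+11 bytes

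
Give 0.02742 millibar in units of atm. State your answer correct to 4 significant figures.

2.706e-5 atm

1 millibar = 0.000986923 atm.
Then 0.02742 × 0.000986923 ≈ 2.706e-5 atm.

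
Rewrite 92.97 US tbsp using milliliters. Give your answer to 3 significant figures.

1 US tbsp = 14.7868 milliliters.
So 92.97 × 14.7868 ≈ 1370 mL.

1370 mL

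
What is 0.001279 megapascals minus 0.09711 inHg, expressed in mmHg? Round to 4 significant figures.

7.127 mmHg

0.001279 MPa = 9.59329 mmHg and 0.09711 inHg = 2.46659 mmHg.
9.59329 − 2.46659 ≈ 7.127 mmHg.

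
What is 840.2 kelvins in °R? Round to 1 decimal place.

1512.4 °R

°R = K × 9/5.
Applying the formula gives 1512.4 °R.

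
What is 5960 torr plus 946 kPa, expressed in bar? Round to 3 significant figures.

17.4 bar

5960 torr = 7.94601 bar and 946 kPa = 9.46000 bar.
7.94601 + 9.46000 ≈ 17.4 bar.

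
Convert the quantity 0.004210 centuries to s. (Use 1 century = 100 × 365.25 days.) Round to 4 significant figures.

1 century = 3.15576e+9 seconds.
Thus 0.004210 × 3.15576e+9 ≈ 1.329e+7 s.

1.329e+7 seconds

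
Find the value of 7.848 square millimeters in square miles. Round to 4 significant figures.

3.030 × 10^-12 mi²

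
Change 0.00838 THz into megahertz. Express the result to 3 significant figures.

1 THz = 1.00000 × 10^6 megahertz.
Then 0.00838 × 1.00000 × 10^6 ≈ 8380 MHz.

8380 MHz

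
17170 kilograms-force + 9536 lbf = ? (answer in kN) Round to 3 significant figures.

211 kilonewtons

17170 kgf = 168.380 kN and 9536 lbf = 42.4182 kN.
168.380 + 42.4182 ≈ 211 kN.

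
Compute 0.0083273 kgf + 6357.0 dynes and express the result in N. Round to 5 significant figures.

0.0083273 kgf = 0.0816629 N and 6357.0 dyn = 0.0635700 N.
0.0816629 + 0.0635700 ≈ 0.14523 N.

0.14523 N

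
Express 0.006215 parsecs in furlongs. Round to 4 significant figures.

1 parsec = 1.53388e+14 furlongs.
So 0.006215 × 1.53388e+14 ≈ 9.533e+11 furlong.

9.533e+11 furlongs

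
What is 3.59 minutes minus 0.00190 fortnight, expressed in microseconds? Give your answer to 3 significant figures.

3.59 min = 2.15400e+8 μs and 0.00190 fortnight = 2.29824e+9 μs.
2.15400e+8 − 2.29824e+9 ≈ -2.08e+9 μs.

-2.08e+9 microseconds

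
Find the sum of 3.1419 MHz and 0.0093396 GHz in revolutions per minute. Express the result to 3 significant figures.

3.1419 MHz = 1.88514e+8 rpm and 0.0093396 GHz = 5.60376e+8 rpm.
1.88514e+8 + 5.60376e+8 ≈ 7.49e+8 rpm.

7.49e+8 rpm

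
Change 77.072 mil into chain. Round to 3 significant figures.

9.73 × 10^-5 chains

1 mil = 1.26263 × 10^-6 chains.
Then 77.072 × 1.26263 × 10^-6 ≈ 9.73 × 10^-5 chain.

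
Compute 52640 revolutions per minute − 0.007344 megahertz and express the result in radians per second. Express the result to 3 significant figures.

-40600 rad/s

52640 rpm = 5512.45 rad/s and 0.007344 MHz = 46143.7 rad/s.
5512.45 − 46143.7 ≈ -40600 rad/s.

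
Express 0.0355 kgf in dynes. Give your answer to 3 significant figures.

34800 dyn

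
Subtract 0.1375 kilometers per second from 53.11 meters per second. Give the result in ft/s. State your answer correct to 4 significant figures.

-276.9 ft/s

53.11 m/s = 174.245 ft/s and 0.1375 km/s = 451.115 ft/s.
174.245 − 451.115 ≈ -276.9 ft/s.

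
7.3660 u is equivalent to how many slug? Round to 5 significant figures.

8.3813 × 10^-28 slug

1 atomic mass unit = 1.13783 × 10^-28 slug.
7.3660 × 1.13783 × 10^-28 ≈ 8.3813 × 10^-28 slug.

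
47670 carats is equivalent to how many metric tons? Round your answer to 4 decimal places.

1 carat = 2.00000e-7 t.
So 47670 × 2.00000e-7 ≈ 0.0095 t.

0.0095 metric tons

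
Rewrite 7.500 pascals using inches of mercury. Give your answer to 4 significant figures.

1 pascal = 0.000295300 inHg.
7.500 × 0.000295300 ≈ 0.002215 inHg.

0.002215 inHg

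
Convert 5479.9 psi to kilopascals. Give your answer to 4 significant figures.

37780 kilopascals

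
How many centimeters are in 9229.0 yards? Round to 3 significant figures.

844000 centimeters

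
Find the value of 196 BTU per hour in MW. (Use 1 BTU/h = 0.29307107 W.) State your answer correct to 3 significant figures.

1 BTU/h = 2.93071 × 10^-7 MW.
Thus 196 × 2.93071 × 10^-7 ≈ 5.74 × 10^-5 MW.

5.74 × 10^-5 MW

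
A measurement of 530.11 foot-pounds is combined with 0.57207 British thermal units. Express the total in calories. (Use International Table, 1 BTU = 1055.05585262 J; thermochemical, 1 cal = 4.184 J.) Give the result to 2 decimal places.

530.11 ft·lbf = 171.781 cal and 0.57207 BTU = 144.256 cal.
171.781 + 144.256 ≈ 316.04 cal.

316.04 cal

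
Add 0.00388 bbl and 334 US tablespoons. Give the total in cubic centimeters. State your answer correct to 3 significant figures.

5560 cubic centimeters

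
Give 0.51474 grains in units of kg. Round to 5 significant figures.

3.3355e-5 kilograms

1 gr = 6.47989e-5 kilograms.
So 0.51474 × 6.47989e-5 ≈ 3.3355e-5 kg.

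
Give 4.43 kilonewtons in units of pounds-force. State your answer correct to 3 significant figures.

996 pounds-force

1 kN = 224.809 lbf.
4.43 × 224.809 ≈ 996 lbf.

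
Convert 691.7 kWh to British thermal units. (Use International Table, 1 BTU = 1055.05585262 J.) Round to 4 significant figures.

2.360e+6 BTU

1 kWh = 3412.14 BTU.
691.7 × 3412.14 ≈ 2.360e+6 BTU.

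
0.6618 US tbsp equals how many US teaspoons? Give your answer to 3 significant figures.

1.99 US teaspoons

1 US tbsp = 3.00000 US teaspoons.
So 0.6618 × 3.00000 ≈ 1.99 US tsp.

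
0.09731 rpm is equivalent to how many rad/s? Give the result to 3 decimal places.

0.010 rad/s

1 rpm = 0.104720 radians per second.
Thus 0.09731 × 0.104720 ≈ 0.010 rad/s.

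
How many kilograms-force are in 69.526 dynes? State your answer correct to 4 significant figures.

1 dyn = 1.01972e-6 kgf.
So 69.526 × 1.01972e-6 ≈ 7.090e-5 kgf.

7.090e-5 kilograms-force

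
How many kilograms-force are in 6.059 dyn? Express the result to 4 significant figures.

1 dyn = 1.01972 × 10^-6 kilograms-force.
6.059 × 1.01972 × 10^-6 ≈ 6.178 × 10^-6 kgf.

6.178 × 10^-6 kgf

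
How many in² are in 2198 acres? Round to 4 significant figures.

1.379e+10 square inches

1 acre = 6.27264e+6 in².
2198 × 6.27264e+6 ≈ 1.379e+10 in².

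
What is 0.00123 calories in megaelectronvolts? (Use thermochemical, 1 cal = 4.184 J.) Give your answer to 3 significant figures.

1 cal = 2.61145e+13 MeV.
0.00123 × 2.61145e+13 ≈ 3.21e+10 MeV.

3.21e+10 MeV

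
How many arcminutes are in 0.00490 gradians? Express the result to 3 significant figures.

0.265 arcmin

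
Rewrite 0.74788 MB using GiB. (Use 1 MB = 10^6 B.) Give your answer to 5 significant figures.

0.00069652 gibibytes

1 MB = 0.000931323 gibibytes.
Thus 0.74788 × 0.000931323 ≈ 0.00069652 GiB.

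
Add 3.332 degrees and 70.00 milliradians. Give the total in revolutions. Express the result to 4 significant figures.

0.02040 rev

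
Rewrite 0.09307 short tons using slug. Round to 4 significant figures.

1 short ton = 62.1619 slugs.
0.09307 × 62.1619 ≈ 5.785 slug.

5.785 slug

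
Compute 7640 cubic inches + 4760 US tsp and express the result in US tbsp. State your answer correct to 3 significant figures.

7640 in³ = 8466.84 US tbsp and 4760 US tsp = 1586.67 US tbsp.
8466.84 + 1586.67 ≈ 10100 US tbsp.

10100 US tablespoons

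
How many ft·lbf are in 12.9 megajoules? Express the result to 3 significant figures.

9.51e+6 ft·lbf

1 MJ = 737562 ft·lbf.
Then 12.9 × 737562 ≈ 9.51e+6 ft·lbf.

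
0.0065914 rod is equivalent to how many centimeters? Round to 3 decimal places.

3.315 centimeters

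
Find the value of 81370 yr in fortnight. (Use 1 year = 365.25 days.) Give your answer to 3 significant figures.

2.12 × 10^6 fortnight

1 yr = 26.0893 fortnight.
Then 81370 × 26.0893 ≈ 2.12 × 10^6 fortnight.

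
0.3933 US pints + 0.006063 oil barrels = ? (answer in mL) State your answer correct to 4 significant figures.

0.3933 US pt = 186.100 mL and 0.006063 bbl = 963.940 mL.
186.100 + 963.940 ≈ 1150 mL.

1150 mL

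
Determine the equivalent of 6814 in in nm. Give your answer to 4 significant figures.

1 inch = 2.54000 × 10^7 nanometers.
So 6814 × 2.54000 × 10^7 ≈ 1.731 × 10^11 nm.

1.731 × 10^11 nm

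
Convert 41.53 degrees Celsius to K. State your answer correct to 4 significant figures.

K = °C + 273.15.
Applying the formula gives 314.7 K.

314.7 K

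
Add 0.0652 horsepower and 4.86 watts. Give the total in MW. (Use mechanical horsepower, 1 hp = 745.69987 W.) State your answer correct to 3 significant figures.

0.0652 hp = 4.86196 × 10^-5 MW and 4.86 W = 4.86000 × 10^-6 MW.
4.86196 × 10^-5 + 4.86000 × 10^-6 ≈ 5.35 × 10^-5 MW.

5.35 × 10^-5 MW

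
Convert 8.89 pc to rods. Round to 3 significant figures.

5.45 × 10^16 rod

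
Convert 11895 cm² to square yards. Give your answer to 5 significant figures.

1.4226 square yards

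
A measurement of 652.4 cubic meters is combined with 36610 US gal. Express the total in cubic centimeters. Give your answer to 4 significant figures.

652.4 m³ = 6.52400 × 10^8 cm³ and 36610 US gal = 1.38584 × 10^8 cm³.
6.52400 × 10^8 + 1.38584 × 10^8 ≈ 7.910 × 10^8 cm³.

7.910 × 10^8 cm³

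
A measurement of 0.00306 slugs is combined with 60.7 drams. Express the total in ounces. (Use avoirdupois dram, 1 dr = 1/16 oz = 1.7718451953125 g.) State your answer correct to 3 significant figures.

0.00306 slug = 1.57524 oz and 60.7 dr = 3.79375 oz.
1.57524 + 3.79375 ≈ 5.37 oz.

5.37 ounces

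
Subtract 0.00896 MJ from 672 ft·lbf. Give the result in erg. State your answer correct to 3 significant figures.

672 ft·lbf = 9.11110 × 10^9 erg and 0.00896 MJ = 8.96000 × 10^10 erg.
9.11110 × 10^9 − 8.96000 × 10^10 ≈ -8.05 × 10^10 erg.

-8.05 × 10^10 ergs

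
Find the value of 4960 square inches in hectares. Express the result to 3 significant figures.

1 in² = 6.45160 × 10^-8 ha.
4960 × 6.45160 × 10^-8 ≈ 0.000320 ha.

0.000320 hectares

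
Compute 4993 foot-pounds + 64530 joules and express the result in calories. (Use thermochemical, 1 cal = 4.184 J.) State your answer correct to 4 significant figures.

17040 cal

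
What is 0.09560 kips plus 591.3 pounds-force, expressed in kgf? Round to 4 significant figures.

0.09560 kip = 43.3634 kgf and 591.3 lbf = 268.209 kgf.
43.3634 + 268.209 ≈ 311.6 kgf.

311.6 kilograms-force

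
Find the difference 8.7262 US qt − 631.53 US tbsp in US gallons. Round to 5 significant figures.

8.7262 US qt = 2.18155 US gal and 631.53 US tbsp = 2.46691 US gal.
2.18155 − 2.46691 ≈ -0.28536 US gal.

-0.28536 US gal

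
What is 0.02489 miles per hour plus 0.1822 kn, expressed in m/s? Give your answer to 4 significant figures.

0.02489 mph = 0.0111268 m/s and 0.1822 kn = 0.0937318 m/s.
0.0111268 + 0.0937318 ≈ 0.1049 m/s.

0.1049 meters per second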